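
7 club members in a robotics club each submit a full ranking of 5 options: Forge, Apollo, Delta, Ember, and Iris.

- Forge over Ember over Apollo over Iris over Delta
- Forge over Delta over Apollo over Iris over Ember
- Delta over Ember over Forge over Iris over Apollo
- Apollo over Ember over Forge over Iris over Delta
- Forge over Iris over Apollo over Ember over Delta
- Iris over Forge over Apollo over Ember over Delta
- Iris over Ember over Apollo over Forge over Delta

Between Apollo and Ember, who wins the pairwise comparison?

Apollo

Ballots ranking Apollo above Ember: 4.
Ballots ranking Ember above Apollo: 3.
Apollo wins the head-to-head, 4–3.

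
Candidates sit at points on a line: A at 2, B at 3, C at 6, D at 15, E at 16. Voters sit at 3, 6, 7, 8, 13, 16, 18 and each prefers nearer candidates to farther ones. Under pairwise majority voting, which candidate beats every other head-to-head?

C

With single-peaked preferences on a line, the Condorcet winner is the candidate closest to the median voter.
The median voter (position 8) is closest to C at 6.
Check: C vs A — voters closer to C: 6 of 7.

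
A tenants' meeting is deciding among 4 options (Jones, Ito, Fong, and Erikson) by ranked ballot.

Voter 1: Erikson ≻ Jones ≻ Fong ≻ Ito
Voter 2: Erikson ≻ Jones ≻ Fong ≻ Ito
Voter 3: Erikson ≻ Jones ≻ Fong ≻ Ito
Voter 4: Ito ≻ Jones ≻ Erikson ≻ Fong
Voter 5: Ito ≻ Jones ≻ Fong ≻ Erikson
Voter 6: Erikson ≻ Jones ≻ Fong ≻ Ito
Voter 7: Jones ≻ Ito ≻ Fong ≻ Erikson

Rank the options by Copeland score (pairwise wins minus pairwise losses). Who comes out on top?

Pairwise results:
  Jones vs Ito: Jones wins 5–2.
  Jones vs Fong: Jones wins 7–0.
  Jones vs Erikson: Erikson wins 4–3.
  Ito vs Fong: Fong wins 4–3.
  Ito vs Erikson: Erikson wins 4–3.
  Fong vs Erikson: Erikson wins 5–2.
Copeland scores (wins − losses):
  Jones: 2 − 1 = 1
  Ito: 0 − 3 = -3
  Fong: 1 − 2 = -1
  Erikson: 3 − 0 = 3
Erikson has the best Copeland score.

Erikson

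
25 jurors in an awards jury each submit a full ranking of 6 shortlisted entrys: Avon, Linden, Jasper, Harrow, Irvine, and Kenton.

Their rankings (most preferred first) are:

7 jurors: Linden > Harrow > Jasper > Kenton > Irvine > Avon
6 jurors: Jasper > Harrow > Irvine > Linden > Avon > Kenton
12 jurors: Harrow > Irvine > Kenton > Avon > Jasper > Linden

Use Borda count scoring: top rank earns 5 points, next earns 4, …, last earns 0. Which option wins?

Harrow

Borda scores:
  Avon: 7·0 + 6·1 + 12·2 = 30
  Linden: 7·5 + 6·2 + 12·0 = 47
  Jasper: 7·3 + 6·5 + 12·1 = 63
  Harrow: 7·4 + 6·4 + 12·5 = 112
  Irvine: 7·1 + 6·3 + 12·4 = 73
  Kenton: 7·2 + 6·0 + 12·3 = 50
Harrow has the highest total.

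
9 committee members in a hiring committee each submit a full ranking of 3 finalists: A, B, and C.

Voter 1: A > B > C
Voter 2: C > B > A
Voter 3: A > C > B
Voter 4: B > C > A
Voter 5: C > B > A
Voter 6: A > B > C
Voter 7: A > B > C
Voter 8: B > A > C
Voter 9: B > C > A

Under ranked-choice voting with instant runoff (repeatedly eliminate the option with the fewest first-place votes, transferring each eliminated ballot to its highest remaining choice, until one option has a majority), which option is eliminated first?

Round 1: A 4, B 3, C 2. C has the fewest and is eliminated.
Round 2: B 5, A 4. B has a majority.

C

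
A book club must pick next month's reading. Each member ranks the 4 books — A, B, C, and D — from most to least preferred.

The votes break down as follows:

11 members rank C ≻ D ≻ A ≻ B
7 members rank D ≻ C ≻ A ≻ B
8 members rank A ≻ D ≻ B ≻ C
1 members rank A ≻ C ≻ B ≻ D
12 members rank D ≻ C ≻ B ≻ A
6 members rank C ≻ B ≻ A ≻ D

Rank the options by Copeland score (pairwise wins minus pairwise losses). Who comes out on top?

Pairwise results:
  A vs B: A wins 27–18.
  A vs C: C wins 36–9.
  A vs D: D wins 30–15.
  B vs C: C wins 37–8.
  B vs D: D wins 38–7.
  C vs D: D wins 27–18.
Copeland scores (wins − losses):
  A: 1 − 2 = -1
  B: 0 − 3 = -3
  C: 2 − 1 = 1
  D: 3 − 0 = 3
D has the best Copeland score.

D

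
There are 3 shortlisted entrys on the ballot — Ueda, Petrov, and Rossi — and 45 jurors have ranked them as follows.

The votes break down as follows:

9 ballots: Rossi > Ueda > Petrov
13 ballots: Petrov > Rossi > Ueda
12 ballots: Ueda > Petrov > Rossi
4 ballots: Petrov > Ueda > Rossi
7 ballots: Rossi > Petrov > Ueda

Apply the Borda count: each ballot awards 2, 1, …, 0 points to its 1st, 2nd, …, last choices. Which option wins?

Petrov

Borda scores:
  Ueda: 9·1 + 13·0 + 12·2 + 4·1 + 7·0 = 37
  Petrov: 9·0 + 13·2 + 12·1 + 4·2 + 7·1 = 53
  Rossi: 9·2 + 13·1 + 12·0 + 4·0 + 7·2 = 45
Petrov has the highest total.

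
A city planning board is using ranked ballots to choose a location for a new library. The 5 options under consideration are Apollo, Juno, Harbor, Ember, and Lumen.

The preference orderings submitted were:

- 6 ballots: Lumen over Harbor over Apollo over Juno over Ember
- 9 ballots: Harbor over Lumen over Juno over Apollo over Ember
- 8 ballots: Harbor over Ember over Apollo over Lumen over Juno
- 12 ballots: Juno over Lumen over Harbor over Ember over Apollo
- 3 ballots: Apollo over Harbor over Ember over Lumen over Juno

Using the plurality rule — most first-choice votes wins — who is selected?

First-place vote totals:
  Apollo: 3
  Juno: 12
  Harbor: 17
  Ember: 0
  Lumen: 6
Harbor has the most first-place votes.

Harbor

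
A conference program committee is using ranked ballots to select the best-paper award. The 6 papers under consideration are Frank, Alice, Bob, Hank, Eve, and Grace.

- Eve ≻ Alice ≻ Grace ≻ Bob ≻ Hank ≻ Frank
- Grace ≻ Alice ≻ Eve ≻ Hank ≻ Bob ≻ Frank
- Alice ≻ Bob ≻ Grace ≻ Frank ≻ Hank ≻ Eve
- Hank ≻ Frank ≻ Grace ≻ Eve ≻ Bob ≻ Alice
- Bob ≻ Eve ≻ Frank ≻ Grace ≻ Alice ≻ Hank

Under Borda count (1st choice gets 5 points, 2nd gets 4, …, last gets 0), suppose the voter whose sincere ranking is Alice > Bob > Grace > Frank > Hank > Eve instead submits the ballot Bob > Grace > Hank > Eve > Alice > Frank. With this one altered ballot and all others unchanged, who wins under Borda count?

Grace

Borda totals with the altered ballot: Frank 7, Alice 10, Bob 14, Hank 11, Eve 16, Grace 17.
The winner is unchanged: still Grace.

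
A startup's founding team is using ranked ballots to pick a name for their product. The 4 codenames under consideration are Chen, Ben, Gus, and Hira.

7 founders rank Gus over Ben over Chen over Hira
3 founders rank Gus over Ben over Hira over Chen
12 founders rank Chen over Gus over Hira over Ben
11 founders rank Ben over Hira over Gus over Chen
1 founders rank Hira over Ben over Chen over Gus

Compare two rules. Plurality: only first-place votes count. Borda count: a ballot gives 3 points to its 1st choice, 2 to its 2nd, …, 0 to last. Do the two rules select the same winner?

Plurality first-place counts: Chen 12, Ben 11, Gus 10, Hira 1 → Chen.
Borda totals: Chen 44, Ben 55, Gus 65, Hira 40 → Gus.
The two rules disagree: plurality picks Chen, Borda picks Gus.

No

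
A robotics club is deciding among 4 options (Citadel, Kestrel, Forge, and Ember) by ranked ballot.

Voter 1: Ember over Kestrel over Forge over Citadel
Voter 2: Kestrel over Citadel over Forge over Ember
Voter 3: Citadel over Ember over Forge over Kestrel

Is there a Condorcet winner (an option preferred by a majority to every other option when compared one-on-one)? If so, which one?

There is no Condorcet winner

Head-to-head results (3 voters total):
Citadel vs Kestrel: Kestrel wins 2–1.
Citadel vs Forge: Citadel wins 2–1.
Citadel vs Ember: Citadel wins 2–1.
Kestrel vs Forge: Kestrel wins 2–1.
Kestrel vs Ember: Ember wins 2–1.
Forge vs Ember: Ember wins 2–1.
No candidate beats all others: Citadel beats Ember beats Kestrel beats Citadel, a majority cycle.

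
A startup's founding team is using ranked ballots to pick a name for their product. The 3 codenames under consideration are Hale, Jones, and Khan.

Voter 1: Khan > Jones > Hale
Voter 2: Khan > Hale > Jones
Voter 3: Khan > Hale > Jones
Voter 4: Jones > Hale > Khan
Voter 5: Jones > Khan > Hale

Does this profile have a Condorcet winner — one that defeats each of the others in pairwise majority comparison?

Head-to-head results (5 voters total):
Hale vs Jones: Jones wins 3–2.
Hale vs Khan: Khan wins 4–1.
Jones vs Khan: Khan wins 3–2.
Khan beats each rival — Hale (4–1), Jones (3–2) — so Khan is the Condorcet winner.

Yes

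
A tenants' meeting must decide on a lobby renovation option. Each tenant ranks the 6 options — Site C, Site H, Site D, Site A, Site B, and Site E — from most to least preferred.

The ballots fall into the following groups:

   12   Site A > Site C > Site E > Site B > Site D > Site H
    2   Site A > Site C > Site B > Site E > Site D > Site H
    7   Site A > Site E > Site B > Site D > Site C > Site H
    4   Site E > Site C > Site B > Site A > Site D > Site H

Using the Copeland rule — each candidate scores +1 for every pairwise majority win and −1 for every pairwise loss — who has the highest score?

Pairwise results:
  Site C vs Site H: Site C wins 25–0.
  Site C vs Site D: Site C wins 18–7.
  Site C vs Site A: Site A wins 21–4.
  Site C vs Site B: Site C wins 18–7.
  Site C vs Site E: Site C wins 14–11.
  Site H vs Site D: Site D wins 25–0.
  Site H vs Site A: Site A wins 25–0.
  Site H vs Site B: Site B wins 25–0.
  Site H vs Site E: Site E wins 25–0.
  Site D vs Site A: Site A wins 25–0.
  Site D vs Site B: Site B wins 25–0.
  Site D vs Site E: Site E wins 25–0.
  Site A vs Site B: Site A wins 21–4.
  Site A vs Site E: Site A wins 21–4.
  Site B vs Site E: Site E wins 23–2.
Copeland scores (wins − losses):
  Site C: 4 − 1 = 3
  Site H: 0 − 5 = -5
  Site D: 1 − 4 = -3
  Site A: 5 − 0 = 5
  Site B: 2 − 3 = -1
  Site E: 3 − 2 = 1
Site A has the best Copeland score.

Site A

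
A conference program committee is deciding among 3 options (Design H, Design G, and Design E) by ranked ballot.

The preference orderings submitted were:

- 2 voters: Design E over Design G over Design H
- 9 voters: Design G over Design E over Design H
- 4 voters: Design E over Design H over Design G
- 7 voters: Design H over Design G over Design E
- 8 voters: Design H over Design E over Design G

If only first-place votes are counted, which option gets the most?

Design H

First-place vote totals:
  Design H: 15
  Design G: 9
  Design E: 6
Design H has the most first-place votes.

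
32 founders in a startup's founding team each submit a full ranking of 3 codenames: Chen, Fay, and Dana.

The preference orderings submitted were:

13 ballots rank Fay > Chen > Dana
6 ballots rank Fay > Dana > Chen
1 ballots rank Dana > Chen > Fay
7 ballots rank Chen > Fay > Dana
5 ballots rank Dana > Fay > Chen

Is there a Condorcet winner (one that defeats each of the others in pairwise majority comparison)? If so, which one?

Head-to-head results (32 voters total):
Chen vs Fay: Fay wins 24–8.
Chen vs Dana: Chen wins 20–12.
Fay vs Dana: Fay wins 26–6.
Fay beats each rival — Chen (24–8), Dana (26–6) — so Fay is the Condorcet winner.

Fay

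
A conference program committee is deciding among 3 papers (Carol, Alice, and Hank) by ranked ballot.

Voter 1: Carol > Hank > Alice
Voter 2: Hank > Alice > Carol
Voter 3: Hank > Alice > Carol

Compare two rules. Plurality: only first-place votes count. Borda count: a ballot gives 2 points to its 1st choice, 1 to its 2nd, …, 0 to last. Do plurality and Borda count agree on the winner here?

Yes

Plurality first-place counts: Carol 1, Alice 0, Hank 2 → Hank.
Borda totals: Carol 2, Alice 2, Hank 5 → Hank.
The two rules agree on Hank.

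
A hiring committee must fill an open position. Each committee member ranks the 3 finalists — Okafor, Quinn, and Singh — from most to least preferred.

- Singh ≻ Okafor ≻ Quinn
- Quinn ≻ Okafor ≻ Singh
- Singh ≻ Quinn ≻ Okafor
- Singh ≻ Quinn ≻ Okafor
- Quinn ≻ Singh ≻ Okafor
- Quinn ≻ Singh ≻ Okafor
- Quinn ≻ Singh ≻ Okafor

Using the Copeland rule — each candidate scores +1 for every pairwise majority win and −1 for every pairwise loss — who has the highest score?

Quinn

Pairwise results:
  Okafor vs Quinn: Quinn wins 6–1.
  Okafor vs Singh: Singh wins 6–1.
  Quinn vs Singh: Quinn wins 4–3.
Copeland scores (wins − losses):
  Okafor: 0 − 2 = -2
  Quinn: 2 − 0 = 2
  Singh: 1 − 1 = 0
Quinn has the best Copeland score.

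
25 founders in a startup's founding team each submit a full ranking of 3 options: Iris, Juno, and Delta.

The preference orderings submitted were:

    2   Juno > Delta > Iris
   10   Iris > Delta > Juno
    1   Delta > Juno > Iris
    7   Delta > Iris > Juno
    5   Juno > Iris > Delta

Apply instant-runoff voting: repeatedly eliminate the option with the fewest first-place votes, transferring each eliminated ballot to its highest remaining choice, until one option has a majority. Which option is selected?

Iris

Round 1: Iris 10, Delta 8, Juno 7. Juno has the fewest and is eliminated.
Round 2: Iris 15, Delta 10. Iris has a majority.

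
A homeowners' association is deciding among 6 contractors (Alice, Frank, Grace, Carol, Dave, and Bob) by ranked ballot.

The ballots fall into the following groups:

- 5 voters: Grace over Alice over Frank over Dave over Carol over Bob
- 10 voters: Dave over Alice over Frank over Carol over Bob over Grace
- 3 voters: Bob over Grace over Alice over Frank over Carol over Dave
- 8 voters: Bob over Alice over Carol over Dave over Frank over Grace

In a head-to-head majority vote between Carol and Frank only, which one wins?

Frank

Ballots ranking Carol above Frank: 8.
Ballots ranking Frank above Carol: 5+10+3 = 18.
Frank wins the head-to-head, 18–8.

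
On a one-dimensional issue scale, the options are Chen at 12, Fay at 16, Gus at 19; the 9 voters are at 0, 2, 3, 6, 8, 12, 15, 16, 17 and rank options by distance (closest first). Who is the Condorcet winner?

Chen

With single-peaked preferences on a line, the Condorcet winner is the candidate closest to the median voter.
The median voter (position 8) is closest to Chen at 12.
Check: Chen vs Gus — voters closer to Chen: 7 of 9.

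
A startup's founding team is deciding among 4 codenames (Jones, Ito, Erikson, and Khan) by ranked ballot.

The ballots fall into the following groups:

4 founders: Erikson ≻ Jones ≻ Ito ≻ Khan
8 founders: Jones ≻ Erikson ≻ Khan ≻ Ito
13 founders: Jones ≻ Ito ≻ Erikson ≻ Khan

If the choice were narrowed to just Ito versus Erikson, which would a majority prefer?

Ito

Ballots ranking Ito above Erikson: 13.
Ballots ranking Erikson above Ito: 4+8 = 12.
Ito wins the head-to-head, 13–12.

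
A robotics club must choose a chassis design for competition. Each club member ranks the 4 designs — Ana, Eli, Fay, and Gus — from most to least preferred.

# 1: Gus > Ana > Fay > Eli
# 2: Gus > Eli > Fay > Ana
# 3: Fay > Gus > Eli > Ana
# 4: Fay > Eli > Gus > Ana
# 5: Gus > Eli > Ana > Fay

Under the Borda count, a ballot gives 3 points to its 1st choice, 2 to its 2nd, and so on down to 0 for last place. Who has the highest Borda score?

Borda scores:
  Ana: 2 + 0 + 0 + 0 + 1 = 3
  Eli: 0 + 2 + 1 + 2 + 2 = 7
  Fay: 1 + 1 + 3 + 3 + 0 = 8
  Gus: 3 + 3 + 2 + 1 + 3 = 12
Gus has the highest total.

Gus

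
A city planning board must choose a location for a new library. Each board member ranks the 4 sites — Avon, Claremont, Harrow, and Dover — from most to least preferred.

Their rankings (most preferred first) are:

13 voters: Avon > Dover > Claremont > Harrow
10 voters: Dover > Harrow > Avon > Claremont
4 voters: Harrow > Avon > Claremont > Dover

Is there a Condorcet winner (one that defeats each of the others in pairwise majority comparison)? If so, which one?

Head-to-head results (27 voters total):
Avon vs Claremont: Avon wins 27–0.
Avon vs Harrow: Harrow wins 14–13.
Avon vs Dover: Avon wins 17–10.
Claremont vs Harrow: Harrow wins 14–13.
Claremont vs Dover: Dover wins 23–4.
Harrow vs Dover: Dover wins 23–4.
No candidate beats all others: Avon beats Dover beats Harrow beats Avon, a majority cycle.

There is no Condorcet winner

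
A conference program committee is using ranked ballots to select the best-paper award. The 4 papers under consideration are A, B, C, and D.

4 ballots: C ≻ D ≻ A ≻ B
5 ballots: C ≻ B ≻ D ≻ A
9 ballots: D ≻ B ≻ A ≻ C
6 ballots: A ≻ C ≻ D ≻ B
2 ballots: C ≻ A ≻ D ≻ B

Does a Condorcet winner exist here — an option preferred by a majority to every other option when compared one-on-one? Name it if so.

Head-to-head results (26 voters total):
A vs B: B wins 14–12.
A vs C: A wins 15–11.
A vs D: D wins 18–8.
B vs C: C wins 17–9.
B vs D: D wins 21–5.
C vs D: C wins 17–9.
No candidate beats all others: A beats C beats B beats A, a majority cycle.

No Condorcet winner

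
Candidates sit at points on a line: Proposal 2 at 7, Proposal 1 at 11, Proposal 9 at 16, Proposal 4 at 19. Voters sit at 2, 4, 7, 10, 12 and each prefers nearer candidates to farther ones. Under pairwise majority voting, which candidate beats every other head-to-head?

Proposal 2

With single-peaked preferences on a line, the Condorcet winner is the candidate closest to the median voter.
The median voter (position 7) is closest to Proposal 2 at 7.
Check: Proposal 2 vs Proposal 4 — voters closer to Proposal 2: 5 of 5.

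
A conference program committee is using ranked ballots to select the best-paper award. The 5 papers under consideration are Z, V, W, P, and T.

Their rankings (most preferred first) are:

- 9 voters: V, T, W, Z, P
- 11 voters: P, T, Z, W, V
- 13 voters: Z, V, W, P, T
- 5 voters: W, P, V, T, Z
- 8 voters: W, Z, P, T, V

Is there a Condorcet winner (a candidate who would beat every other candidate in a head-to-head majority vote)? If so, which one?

Head-to-head results (46 voters total):
Z vs V: Z wins 32–14.
Z vs W: Z wins 24–22.
Z vs P: Z wins 30–16.
Z vs T: T wins 25–21.
V vs W: W wins 24–22.
V vs P: P wins 24–22.
V vs T: V wins 27–19.
W vs P: W wins 35–11.
W vs T: W wins 26–20.
P vs T: P wins 37–9.
No candidate beats all others: Z beats V beats T beats Z, a majority cycle.

No Condorcet winner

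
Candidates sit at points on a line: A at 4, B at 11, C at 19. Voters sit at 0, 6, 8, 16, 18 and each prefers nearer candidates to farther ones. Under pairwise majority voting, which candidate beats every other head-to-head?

With single-peaked preferences on a line, the Condorcet winner is the candidate closest to the median voter.
The median voter (position 8) is closest to B at 11.
Check: B vs C — voters closer to B: 3 of 5.

B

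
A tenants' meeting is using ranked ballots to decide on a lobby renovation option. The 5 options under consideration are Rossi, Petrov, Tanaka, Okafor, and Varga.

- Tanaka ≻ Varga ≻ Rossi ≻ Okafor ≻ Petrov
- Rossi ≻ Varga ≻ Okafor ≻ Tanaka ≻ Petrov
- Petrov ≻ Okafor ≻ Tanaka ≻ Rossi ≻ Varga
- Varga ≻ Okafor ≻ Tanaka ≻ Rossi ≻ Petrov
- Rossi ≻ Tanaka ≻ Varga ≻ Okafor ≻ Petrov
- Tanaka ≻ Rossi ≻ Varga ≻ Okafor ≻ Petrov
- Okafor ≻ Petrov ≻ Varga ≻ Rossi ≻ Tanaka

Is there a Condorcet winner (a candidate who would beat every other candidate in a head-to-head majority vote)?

No

Head-to-head results (7 voters total):
Rossi vs Petrov: Rossi wins 5–2.
Rossi vs Tanaka: Tanaka wins 4–3.
Rossi vs Okafor: Rossi wins 4–3.
Rossi vs Varga: Rossi wins 4–3.
Petrov vs Tanaka: Tanaka wins 5–2.
Petrov vs Okafor: Okafor wins 6–1.
Petrov vs Varga: Varga wins 5–2.
Tanaka vs Okafor: Okafor wins 4–3.
Tanaka vs Varga: Tanaka wins 4–3.
Okafor vs Varga: Varga wins 5–2.
No candidate beats all others: Rossi beats Okafor beats Tanaka beats Rossi, a majority cycle.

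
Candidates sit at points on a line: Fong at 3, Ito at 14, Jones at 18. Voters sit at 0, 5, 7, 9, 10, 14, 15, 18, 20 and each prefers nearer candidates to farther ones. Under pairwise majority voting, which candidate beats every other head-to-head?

With single-peaked preferences on a line, the Condorcet winner is the candidate closest to the median voter.
The median voter (position 10) is closest to Ito at 14.
Check: Ito vs Fong — voters closer to Ito: 6 of 9.

Ito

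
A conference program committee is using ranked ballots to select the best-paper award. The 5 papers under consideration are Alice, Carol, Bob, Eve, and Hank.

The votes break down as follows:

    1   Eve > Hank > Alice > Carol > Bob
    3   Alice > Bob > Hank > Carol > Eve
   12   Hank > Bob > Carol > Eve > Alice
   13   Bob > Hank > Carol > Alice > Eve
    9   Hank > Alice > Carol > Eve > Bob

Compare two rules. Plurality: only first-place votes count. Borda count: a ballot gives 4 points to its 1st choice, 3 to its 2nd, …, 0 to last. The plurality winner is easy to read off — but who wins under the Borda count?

Plurality first-place counts: Alice 3, Carol 0, Bob 13, Eve 1, Hank 21 → Hank.
Borda totals: Alice 54, Carol 72, Bob 97, Eve 25, Hank 132 → Hank.

Hank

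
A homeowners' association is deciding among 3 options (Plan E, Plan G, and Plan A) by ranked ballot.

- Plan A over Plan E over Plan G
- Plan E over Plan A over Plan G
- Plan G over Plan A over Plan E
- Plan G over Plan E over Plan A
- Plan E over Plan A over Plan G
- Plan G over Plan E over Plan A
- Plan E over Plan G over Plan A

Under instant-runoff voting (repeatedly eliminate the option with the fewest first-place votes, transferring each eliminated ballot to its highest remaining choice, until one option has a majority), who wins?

Plan E

Round 1: Plan E 3, Plan G 3, Plan A 1. Plan A has the fewest and is eliminated.
Round 2: Plan E 4, Plan G 3. Plan E has a majority.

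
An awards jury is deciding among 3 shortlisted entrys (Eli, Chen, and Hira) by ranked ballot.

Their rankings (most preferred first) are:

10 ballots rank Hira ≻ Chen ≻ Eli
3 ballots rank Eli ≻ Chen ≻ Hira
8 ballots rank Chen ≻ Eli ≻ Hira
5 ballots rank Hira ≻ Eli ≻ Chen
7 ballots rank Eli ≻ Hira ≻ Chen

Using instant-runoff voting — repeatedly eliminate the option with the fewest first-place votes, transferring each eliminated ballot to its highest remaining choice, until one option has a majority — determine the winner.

Eli

Round 1: Hira 15, Eli 10, Chen 8. Chen has the fewest and is eliminated.
Round 2: Eli 18, Hira 15. Eli has a majority.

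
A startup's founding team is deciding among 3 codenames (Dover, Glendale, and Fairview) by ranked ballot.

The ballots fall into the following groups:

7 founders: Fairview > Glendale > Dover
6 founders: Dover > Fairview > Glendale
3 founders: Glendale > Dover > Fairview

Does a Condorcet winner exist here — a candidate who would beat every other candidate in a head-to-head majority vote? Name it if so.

Head-to-head results (16 voters total):
Dover vs Glendale: Glendale wins 10–6.
Dover vs Fairview: Dover wins 9–7.
Glendale vs Fairview: Fairview wins 13–3.
No candidate beats all others: Dover beats Fairview beats Glendale beats Dover, a majority cycle.

None — there is no Condorcet winner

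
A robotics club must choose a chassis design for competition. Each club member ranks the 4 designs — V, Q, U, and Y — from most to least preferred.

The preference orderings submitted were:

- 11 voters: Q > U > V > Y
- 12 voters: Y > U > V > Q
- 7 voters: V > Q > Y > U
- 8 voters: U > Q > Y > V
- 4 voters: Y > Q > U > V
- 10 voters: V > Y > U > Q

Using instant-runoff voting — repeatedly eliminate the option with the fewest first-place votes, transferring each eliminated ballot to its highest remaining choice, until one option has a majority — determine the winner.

V

Round 1: V 17, Y 16, Q 11, U 8. U has the fewest and is eliminated.
Round 2: Q 19, V 17, Y 16. Y has the fewest and is eliminated.
Round 3: V 29, Q 23. V has a majority.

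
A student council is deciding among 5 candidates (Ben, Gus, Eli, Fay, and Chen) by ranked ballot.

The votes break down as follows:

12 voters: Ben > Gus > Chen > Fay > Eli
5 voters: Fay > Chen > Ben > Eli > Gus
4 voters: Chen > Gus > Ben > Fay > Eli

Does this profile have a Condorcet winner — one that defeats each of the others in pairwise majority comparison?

Head-to-head results (21 voters total):
Ben vs Gus: Ben wins 17–4.
Ben vs Eli: Ben wins 21–0.
Ben vs Fay: Ben wins 16–5.
Ben vs Chen: Ben wins 12–9.
Gus vs Eli: Gus wins 16–5.
Gus vs Fay: Gus wins 16–5.
Gus vs Chen: Gus wins 12–9.
Eli vs Fay: Fay wins 21–0.
Eli vs Chen: Chen wins 21–0.
Fay vs Chen: Chen wins 16–5.
Ben beats each rival — Gus (17–4), Eli (21–0), Fay (16–5), Chen (12–9) — so Ben is the Condorcet winner.

Yes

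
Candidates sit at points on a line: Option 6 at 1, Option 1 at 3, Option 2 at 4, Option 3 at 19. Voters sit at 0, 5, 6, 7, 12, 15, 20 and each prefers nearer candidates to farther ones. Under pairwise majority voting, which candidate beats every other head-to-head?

Option 2

With single-peaked preferences on a line, the Condorcet winner is the candidate closest to the median voter.
The median voter (position 7) is closest to Option 2 at 4.
Check: Option 2 vs Option 6 — voters closer to Option 2: 6 of 7.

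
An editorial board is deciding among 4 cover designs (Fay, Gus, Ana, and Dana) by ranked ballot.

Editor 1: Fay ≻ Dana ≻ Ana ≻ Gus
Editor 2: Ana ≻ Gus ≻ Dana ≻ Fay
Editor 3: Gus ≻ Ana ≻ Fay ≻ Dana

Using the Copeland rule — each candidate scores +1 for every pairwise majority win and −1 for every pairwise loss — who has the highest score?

Pairwise results:
  Fay vs Gus: Gus wins 2–1.
  Fay vs Ana: Ana wins 2–1.
  Fay vs Dana: Fay wins 2–1.
  Gus vs Ana: Ana wins 2–1.
  Gus vs Dana: Gus wins 2–1.
  Ana vs Dana: Ana wins 2–1.
Copeland scores (wins − losses):
  Fay: 1 − 2 = -1
  Gus: 2 − 1 = 1
  Ana: 3 − 0 = 3
  Dana: 0 − 3 = -3
Ana has the best Copeland score.

Ana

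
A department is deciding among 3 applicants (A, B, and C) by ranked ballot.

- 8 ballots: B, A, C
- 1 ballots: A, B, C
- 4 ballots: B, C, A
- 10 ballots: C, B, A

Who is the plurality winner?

B

First-place vote totals:
  A: 1
  B: 12
  C: 10
B has the most first-place votes.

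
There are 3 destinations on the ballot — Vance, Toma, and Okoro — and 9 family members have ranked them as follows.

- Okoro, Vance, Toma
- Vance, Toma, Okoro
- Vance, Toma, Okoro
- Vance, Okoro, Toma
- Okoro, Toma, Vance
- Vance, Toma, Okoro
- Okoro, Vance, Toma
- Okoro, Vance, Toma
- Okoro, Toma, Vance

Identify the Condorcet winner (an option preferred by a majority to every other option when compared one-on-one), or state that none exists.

Head-to-head results (9 voters total):
Vance vs Toma: Vance wins 7–2.
Vance vs Okoro: Okoro wins 5–4.
Toma vs Okoro: Okoro wins 6–3.
Okoro beats each rival — Vance (5–4), Toma (6–3) — so Okoro is the Condorcet winner.

Okoro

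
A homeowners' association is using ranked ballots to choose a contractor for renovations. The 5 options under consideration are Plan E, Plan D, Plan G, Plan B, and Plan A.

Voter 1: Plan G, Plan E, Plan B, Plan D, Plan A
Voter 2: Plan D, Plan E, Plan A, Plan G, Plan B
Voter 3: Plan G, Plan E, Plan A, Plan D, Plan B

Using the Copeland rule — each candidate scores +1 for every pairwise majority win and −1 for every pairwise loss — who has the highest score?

Pairwise results:
  Plan E vs Plan D: Plan E wins 2–1.
  Plan E vs Plan G: Plan G wins 2–1.
  Plan E vs Plan B: Plan E wins 3–0.
  Plan E vs Plan A: Plan E wins 3–0.
  Plan D vs Plan G: Plan G wins 2–1.
  Plan D vs Plan B: Plan D wins 2–1.
  Plan D vs Plan A: Plan D wins 2–1.
  Plan G vs Plan B: Plan G wins 3–0.
  Plan G vs Plan A: Plan G wins 2–1.
  Plan B vs Plan A: Plan A wins 2–1.
Copeland scores (wins − losses):
  Plan E: 3 − 1 = 2
  Plan D: 2 − 2 = 0
  Plan G: 4 − 0 = 4
  Plan B: 0 − 4 = -4
  Plan A: 1 − 3 = -2
Plan G has the best Copeland score.

Plan G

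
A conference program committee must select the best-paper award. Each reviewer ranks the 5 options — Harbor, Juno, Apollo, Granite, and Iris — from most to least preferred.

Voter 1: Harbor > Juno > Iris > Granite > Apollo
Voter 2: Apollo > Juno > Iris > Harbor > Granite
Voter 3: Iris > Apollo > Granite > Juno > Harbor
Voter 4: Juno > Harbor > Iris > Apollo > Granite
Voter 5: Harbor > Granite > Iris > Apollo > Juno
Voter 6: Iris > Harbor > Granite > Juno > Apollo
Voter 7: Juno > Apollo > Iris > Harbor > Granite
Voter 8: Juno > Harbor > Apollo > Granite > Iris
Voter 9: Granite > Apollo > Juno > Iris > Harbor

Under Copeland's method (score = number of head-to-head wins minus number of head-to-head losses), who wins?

Juno

Pairwise results:
  Harbor vs Juno: Juno wins 6–3.
  Harbor vs Apollo: Harbor wins 5–4.
  Harbor vs Granite: Harbor wins 7–2.
  Harbor vs Iris: Iris wins 5–4.
  Juno vs Apollo: Juno wins 5–4.
  Juno vs Granite: Juno wins 5–4.
  Juno vs Iris: Juno wins 6–3.
  Apollo vs Granite: Apollo wins 5–4.
  Apollo vs Iris: Iris wins 5–4.
  Granite vs Iris: Iris wins 6–3.
Copeland scores (wins − losses):
  Harbor: 2 − 2 = 0
  Juno: 4 − 0 = 4
  Apollo: 1 − 3 = -2
  Granite: 0 − 4 = -4
  Iris: 3 − 1 = 2
Juno has the best Copeland score.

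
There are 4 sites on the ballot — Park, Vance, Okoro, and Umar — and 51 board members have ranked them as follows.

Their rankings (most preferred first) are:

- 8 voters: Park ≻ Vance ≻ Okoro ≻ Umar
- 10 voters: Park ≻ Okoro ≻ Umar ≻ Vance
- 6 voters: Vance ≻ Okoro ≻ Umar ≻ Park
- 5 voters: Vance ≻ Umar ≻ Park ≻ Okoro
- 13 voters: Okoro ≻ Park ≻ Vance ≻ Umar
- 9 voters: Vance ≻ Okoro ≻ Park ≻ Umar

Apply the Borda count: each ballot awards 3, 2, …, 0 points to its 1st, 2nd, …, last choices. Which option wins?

Borda scores:
  Park: 8·3 + 10·3 + 6·0 + 5·1 + 13·2 + 9·1 = 94
  Vance: 8·2 + 10·0 + 6·3 + 5·3 + 13·1 + 9·3 = 89
  Okoro: 8·1 + 10·2 + 6·2 + 5·0 + 13·3 + 9·2 = 97
  Umar: 8·0 + 10·1 + 6·1 + 5·2 + 13·0 + 9·0 = 26
Okoro has the highest total.

Okoro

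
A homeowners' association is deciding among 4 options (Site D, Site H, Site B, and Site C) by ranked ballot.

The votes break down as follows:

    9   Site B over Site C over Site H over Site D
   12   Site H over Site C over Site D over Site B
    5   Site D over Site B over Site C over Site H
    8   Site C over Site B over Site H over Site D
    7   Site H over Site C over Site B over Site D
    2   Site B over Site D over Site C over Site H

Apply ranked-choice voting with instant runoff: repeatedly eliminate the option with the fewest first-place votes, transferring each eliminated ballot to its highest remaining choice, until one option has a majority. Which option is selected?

Site B

Round 1: Site H 19, Site B 11, Site C 8, Site D 5. Site D has the fewest and is eliminated.
Round 2: Site H 19, Site B 16, Site C 8. Site C has the fewest and is eliminated.
Round 3: Site B 24, Site H 19. Site B has a majority.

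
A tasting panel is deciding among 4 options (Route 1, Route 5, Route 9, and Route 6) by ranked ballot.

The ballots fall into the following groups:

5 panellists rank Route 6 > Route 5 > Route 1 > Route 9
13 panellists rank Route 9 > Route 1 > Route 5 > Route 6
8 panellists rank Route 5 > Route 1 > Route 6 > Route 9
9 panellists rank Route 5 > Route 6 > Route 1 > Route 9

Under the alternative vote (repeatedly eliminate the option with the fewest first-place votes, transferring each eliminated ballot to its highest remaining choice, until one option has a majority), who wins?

Round 1: Route 5 17, Route 9 13, Route 6 5, Route 1 0. Route 1 has the fewest and is eliminated.
Round 2: Route 5 17, Route 9 13, Route 6 5. Route 6 has the fewest and is eliminated.
Round 3: Route 5 22, Route 9 13. Route 5 has a majority.

Route 5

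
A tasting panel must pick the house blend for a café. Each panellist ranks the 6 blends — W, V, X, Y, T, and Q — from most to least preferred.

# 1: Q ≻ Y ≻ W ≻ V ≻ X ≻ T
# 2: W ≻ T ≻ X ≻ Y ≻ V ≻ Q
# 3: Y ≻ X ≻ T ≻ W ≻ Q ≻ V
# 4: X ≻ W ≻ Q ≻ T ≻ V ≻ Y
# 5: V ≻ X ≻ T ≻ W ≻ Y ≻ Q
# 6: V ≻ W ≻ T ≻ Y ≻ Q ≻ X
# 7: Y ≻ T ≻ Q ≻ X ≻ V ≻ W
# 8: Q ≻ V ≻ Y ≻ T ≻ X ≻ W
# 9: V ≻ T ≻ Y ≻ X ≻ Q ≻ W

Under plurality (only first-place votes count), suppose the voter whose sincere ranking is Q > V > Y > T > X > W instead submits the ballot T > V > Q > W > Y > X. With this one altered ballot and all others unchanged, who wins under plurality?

V

First-place totals with the altered ballot: W 1, V 3, X 1, Y 2, T 1, Q 1.
The winner is unchanged: still V.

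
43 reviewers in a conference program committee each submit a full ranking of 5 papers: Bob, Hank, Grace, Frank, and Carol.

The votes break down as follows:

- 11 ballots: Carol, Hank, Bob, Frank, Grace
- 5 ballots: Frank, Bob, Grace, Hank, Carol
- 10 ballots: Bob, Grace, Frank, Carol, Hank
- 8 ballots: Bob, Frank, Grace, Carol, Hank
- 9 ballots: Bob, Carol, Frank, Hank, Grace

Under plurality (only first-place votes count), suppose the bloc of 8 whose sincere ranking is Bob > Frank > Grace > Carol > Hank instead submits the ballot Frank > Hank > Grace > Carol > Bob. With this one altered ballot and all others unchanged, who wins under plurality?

Bob

First-place totals with the altered ballot: Bob 19, Hank 0, Grace 0, Frank 13, Carol 11.
The winner is unchanged: still Bob.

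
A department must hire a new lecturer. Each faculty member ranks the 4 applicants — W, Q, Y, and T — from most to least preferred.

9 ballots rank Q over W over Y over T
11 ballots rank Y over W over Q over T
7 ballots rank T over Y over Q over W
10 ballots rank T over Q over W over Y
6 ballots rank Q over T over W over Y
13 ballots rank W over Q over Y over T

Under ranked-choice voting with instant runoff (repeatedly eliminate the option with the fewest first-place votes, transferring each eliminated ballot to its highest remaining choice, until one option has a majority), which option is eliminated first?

Y

Round 1: T 17, Q 15, W 13, Y 11. Y has the fewest and is eliminated.
Round 2: W 24, T 17, Q 15. Q has the fewest and is eliminated.
Round 3: W 33, T 23. W has a majority.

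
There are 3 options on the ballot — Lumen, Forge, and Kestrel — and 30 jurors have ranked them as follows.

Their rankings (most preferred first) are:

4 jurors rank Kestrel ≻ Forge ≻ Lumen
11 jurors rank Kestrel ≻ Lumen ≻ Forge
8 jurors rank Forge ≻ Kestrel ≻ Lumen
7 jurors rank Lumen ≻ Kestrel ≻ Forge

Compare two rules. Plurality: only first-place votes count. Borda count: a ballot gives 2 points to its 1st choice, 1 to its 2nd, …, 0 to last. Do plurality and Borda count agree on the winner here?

Yes

Plurality first-place counts: Lumen 7, Forge 8, Kestrel 15 → Kestrel.
Borda totals: Lumen 25, Forge 20, Kestrel 45 → Kestrel.
The two rules agree on Kestrel.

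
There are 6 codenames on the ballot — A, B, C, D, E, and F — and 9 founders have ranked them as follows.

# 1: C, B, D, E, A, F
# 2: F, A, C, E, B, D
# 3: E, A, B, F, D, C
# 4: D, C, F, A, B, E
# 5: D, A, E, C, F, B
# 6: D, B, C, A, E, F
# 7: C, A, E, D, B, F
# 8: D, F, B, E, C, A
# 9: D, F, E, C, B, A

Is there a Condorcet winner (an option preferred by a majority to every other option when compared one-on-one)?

Yes

Head-to-head results (9 voters total):
A vs B: A wins 5–4.
A vs C: C wins 6–3.
A vs D: D wins 6–3.
A vs E: A wins 5–4.
A vs F: A wins 5–4.
B vs C: C wins 6–3.
B vs D: D wins 6–3.
B vs E: E wins 5–4.
B vs F: F wins 5–4.
C vs D: D wins 6–3.
C vs E: C wins 5–4.
C vs F: C wins 5–4.
D vs E: D wins 6–3.
D vs F: D wins 7–2.
E vs F: E wins 5–4.
D beats each rival — A (6–3), B (6–3), C (6–3), E (6–3), F (7–2) — so D is the Condorcet winner.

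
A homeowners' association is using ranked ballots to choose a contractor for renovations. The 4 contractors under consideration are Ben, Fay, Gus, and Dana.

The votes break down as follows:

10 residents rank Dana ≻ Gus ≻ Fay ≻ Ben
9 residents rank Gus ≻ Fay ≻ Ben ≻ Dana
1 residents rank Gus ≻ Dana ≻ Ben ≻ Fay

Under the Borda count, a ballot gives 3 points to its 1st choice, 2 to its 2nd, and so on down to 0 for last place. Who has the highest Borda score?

Gus

Borda scores:
  Ben: 10·0 + 9·1 + 1 = 10
  Fay: 10·1 + 9·2 + 0 = 28
  Gus: 10·2 + 9·3 + 3 = 50
  Dana: 10·3 + 9·0 + 2 = 32
Gus has the highest total.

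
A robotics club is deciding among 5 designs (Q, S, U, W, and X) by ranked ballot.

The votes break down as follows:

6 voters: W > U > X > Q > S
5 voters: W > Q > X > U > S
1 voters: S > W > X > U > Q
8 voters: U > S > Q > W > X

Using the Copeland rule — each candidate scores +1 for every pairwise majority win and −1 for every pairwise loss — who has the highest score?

W

Pairwise results:
  Q vs S: Q wins 11–9.
  Q vs U: U wins 15–5.
  Q vs W: W wins 12–8.
  Q vs X: Q wins 13–7.
  S vs U: U wins 19–1.
  S vs W: W wins 11–9.
  S vs X: X wins 11–9.
  U vs W: W wins 12–8.
  U vs X: U wins 14–6.
  W vs X: W wins 20–0.
Copeland scores (wins − losses):
  Q: 2 − 2 = 0
  S: 0 − 4 = -4
  U: 3 − 1 = 2
  W: 4 − 0 = 4
  X: 1 − 3 = -2
W has the best Copeland score.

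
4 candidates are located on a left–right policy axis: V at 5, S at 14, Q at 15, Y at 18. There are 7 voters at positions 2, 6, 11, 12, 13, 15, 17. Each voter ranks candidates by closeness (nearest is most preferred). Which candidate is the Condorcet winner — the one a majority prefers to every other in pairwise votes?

With single-peaked preferences on a line, the Condorcet winner is the candidate closest to the median voter.
The median voter (position 12) is closest to S at 14.
Check: S vs Q — voters closer to S: 5 of 7.

S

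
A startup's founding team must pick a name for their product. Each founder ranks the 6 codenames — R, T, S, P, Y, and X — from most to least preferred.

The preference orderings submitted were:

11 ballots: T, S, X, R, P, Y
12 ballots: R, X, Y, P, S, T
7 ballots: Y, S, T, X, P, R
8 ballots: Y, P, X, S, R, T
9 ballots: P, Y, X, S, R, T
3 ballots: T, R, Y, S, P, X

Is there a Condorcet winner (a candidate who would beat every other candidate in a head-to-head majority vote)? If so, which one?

Head-to-head results (50 voters total):
R vs T: R wins 29–21.
R vs S: S wins 35–15.
R vs P: R wins 26–24.
R vs Y: R wins 26–24.
R vs X: X wins 35–15.
T vs S: S wins 36–14.
T vs P: P wins 29–21.
T vs Y: Y wins 36–14.
T vs X: X wins 29–21.
S vs P: P wins 29–21.
S vs Y: Y wins 39–11.
S vs X: X wins 29–21.
P vs Y: Y wins 30–20.
P vs X: X wins 30–20.
Y vs X: Y wins 27–23.
No candidate beats all others: R beats P beats S beats R, a majority cycle.

None — there is no Condorcet winner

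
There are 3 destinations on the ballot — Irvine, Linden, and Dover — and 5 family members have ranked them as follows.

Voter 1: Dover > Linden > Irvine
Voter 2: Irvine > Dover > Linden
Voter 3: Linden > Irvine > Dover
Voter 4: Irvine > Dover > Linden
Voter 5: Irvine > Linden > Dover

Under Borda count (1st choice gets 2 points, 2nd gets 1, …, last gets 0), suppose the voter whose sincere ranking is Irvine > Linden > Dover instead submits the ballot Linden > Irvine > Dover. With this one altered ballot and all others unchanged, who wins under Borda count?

Borda totals with the altered ballot: Irvine 6, Linden 5, Dover 4.
The winner is unchanged: still Irvine.

Irvine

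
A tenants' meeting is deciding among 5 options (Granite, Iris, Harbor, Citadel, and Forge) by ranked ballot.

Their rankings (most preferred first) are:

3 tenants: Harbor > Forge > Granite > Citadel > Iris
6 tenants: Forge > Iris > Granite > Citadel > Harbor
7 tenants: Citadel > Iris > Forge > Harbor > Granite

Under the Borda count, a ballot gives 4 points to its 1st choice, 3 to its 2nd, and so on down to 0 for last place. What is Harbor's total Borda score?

Borda scores:
  Granite: 3·2 + 6·2 + 7·0 = 18
  Iris: 3·0 + 6·3 + 7·3 = 39
  Harbor: 3·4 + 6·0 + 7·1 = 19
  Citadel: 3·1 + 6·1 + 7·4 = 37
  Forge: 3·3 + 6·4 + 7·2 = 47

19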